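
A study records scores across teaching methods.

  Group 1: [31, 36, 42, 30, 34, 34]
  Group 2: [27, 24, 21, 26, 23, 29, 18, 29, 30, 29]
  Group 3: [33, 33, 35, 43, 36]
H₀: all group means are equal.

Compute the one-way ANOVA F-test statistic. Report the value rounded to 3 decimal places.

Group means [34.50, 25.60, 36.00], grand mean 30.619
SSB = Σnᵢ(x̄ᵢ−x̄)² = 487.052; SSW = ΣΣ(x−x̄ᵢ)² = 303.900
MSB = 487.052/2 = 243.5262; MSW = 303.900/18 = 16.8833
F = MSB/MSW = 14.4241
df = (2, 18)

test statistic = 14.424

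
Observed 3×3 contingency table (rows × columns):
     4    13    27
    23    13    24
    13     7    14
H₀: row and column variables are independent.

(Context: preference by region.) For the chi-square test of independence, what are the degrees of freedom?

df = (r−1)(c−1) = (3−1)·(3−1) = 4

degrees of freedom = 4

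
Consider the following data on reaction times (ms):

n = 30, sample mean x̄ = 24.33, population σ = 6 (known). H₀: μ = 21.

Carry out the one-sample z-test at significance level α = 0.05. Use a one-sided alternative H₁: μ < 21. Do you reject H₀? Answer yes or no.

reject H₀: no

SE = σ/√n = 6/√30 = 1.0954
z = (x̄−μ₀)/SE = (24.33−21)/1.0954 = 3.0399
p-value (one-sided, H₁ less) = 0.99882
At α=0.05: p ≥ α → fail to reject H₀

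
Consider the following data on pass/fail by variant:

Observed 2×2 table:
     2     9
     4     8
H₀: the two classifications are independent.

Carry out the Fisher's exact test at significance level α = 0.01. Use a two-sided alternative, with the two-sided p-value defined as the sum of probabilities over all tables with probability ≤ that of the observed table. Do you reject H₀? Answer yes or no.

reject H₀: no

Margins: r₁=11, r₂=12, c₁=6, c₂=17, n=23
p_obs = C(11,2)·C(12,4)/C(23,6); sum pmf over tables with pmf ≤ p_obs
p-value (two-sided) = 0.64041
At α=0.01: p ≥ α → fail to reject H₀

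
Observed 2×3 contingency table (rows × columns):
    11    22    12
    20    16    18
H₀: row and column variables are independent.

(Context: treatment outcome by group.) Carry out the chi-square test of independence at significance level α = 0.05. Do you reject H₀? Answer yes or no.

Row totals [45, 54], col totals [31, 38, 30], n=99
χ² = (11−14.09)²/14.09 + (22−17.27)²/17.27 + (12−13.64)²/13.64 + (20−16.91)²/16.91 + (16−20.73)²/20.73 + (18−16.36)²/16.36 = 3.9749
df = 2
p-value (upper-tail) = 0.13704
At α=0.05: p ≥ α → fail to reject H₀

reject H₀: no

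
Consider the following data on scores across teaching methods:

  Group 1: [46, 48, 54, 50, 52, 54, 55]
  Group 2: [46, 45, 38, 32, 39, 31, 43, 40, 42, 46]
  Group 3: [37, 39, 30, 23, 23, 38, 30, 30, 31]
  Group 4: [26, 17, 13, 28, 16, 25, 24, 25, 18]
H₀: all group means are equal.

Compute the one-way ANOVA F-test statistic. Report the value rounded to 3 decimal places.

Group means [51.29, 40.20, 31.22, 21.33], grand mean 35.257
SSB = Σnᵢ(x̄ᵢ−x̄)² = 3934.102; SSW = ΣΣ(x−x̄ᵢ)² = 836.584
MSB = 3934.102/3 = 1311.3672; MSW = 836.584/31 = 26.9866
F = MSB/MSW = 48.5933
df = (3, 31)

test statistic = 48.593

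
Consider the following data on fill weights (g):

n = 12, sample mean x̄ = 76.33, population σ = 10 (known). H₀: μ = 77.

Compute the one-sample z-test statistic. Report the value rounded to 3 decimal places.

SE = σ/√n = 10/√12 = 2.8868
z = (x̄−μ₀)/SE = (76.33−77)/2.8868 = -0.2321

test statistic = -0.232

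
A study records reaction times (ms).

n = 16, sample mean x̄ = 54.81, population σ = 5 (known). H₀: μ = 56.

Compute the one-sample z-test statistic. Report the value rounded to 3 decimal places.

test statistic = -0.952

SE = σ/√n = 5/√16 = 1.2500
z = (x̄−μ₀)/SE = (54.81−56)/1.2500 = -0.9520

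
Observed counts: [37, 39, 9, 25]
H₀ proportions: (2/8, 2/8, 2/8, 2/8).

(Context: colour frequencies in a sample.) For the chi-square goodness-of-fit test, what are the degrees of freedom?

degrees of freedom = 3

df = k − 1 = 4 − 1 = 3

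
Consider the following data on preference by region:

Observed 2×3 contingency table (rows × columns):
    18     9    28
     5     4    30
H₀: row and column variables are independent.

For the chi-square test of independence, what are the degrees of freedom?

degrees of freedom = 2

df = (r−1)(c−1) = (2−1)·(3−1) = 2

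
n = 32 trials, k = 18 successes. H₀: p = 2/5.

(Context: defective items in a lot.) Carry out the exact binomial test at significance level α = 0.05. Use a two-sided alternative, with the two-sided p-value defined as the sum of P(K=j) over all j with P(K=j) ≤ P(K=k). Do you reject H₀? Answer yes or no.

Exact binomial: n=32, k=18, p₀=2/5=0.4000
P(X=j) = C(n,j)·p₀^j·(1−p₀)^(n−j); p = Σ P(X=j) over j with P(X=j) ≤ P(X=18)
p-value (two-sided) = 0.07109
At α=0.05: p ≥ α → fail to reject H₀

reject H₀: no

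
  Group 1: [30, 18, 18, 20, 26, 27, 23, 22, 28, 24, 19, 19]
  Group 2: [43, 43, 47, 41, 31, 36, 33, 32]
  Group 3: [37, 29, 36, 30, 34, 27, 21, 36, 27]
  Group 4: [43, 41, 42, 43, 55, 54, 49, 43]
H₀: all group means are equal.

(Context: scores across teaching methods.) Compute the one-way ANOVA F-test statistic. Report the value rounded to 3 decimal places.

Group means [22.83, 38.25, 30.78, 46.25], grand mean 33.162
SSB = Σnᵢ(x̄ᵢ−x̄)² = 2908.805; SSW = ΣΣ(x−x̄ᵢ)² = 898.222
MSB = 2908.805/3 = 969.6016; MSW = 898.222/33 = 27.2189
F = MSB/MSW = 35.6224
df = (3, 33)

test statistic = 35.622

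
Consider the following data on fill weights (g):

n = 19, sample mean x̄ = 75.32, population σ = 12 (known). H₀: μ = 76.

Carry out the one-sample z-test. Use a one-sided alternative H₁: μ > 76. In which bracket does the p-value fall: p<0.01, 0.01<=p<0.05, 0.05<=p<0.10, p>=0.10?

SE = σ/√n = 12/√19 = 2.7530
z = (x̄−μ₀)/SE = (75.32−76)/2.7530 = -0.2470
p-value (one-sided, H₁ greater) = 0.59755
→ bracket: p>=0.10

p-value bracket: p>=0.10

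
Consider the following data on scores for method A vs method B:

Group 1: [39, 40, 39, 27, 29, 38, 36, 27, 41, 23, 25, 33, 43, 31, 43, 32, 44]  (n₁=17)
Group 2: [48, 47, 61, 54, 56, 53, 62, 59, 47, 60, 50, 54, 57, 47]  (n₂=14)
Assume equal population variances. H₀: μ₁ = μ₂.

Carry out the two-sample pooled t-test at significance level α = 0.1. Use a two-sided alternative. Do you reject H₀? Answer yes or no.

x̄₁=34.706, s₁=6.835, n₁=17
x̄₂=53.929, s₂=5.456, n₂=14
s_p² = [16·6.835² + 13·5.456²]/29 = 39.1192
SE = √(s_p²·(1/17+1/14)) = 2.2573
t = (34.706−53.929)/2.2573 = -8.5158
df = 29
p-value (two-sided) = 0.00000
At α=0.1: p < α → reject H₀

reject H₀: yes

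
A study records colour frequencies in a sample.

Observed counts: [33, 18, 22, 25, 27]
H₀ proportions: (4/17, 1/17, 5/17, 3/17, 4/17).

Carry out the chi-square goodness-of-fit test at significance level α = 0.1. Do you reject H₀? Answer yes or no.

n = 125; E_i = n·p_i = [29.41, 7.35, 36.76, 22.06, 29.41]
χ² = (33−29.41)²/29.41 + (18−7.35)²/7.35 + (22−36.76)²/36.76 + (25−22.06)²/22.06 + (27−29.41)²/29.41 = 22.3741
df = 4
p-value (upper-tail) = 0.00017
At α=0.1: p < α → reject H₀

reject H₀: yes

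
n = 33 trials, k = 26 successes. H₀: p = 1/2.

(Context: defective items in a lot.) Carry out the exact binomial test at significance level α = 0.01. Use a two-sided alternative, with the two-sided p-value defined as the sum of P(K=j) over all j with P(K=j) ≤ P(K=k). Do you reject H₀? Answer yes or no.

reject H₀: yes

Exact binomial: n=33, k=26, p₀=1/2=0.5000
P(X=j) = C(n,j)·p₀^j·(1−p₀)^(n−j); p = Σ P(X=j) over j with P(X=j) ≤ P(X=26)
p-value (two-sided) = 0.00132
At α=0.01: p < α → reject H₀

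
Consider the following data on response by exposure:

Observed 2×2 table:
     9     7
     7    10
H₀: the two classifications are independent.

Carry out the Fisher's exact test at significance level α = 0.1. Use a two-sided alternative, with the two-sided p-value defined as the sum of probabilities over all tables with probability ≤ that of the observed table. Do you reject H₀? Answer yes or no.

reject H₀: no

Margins: r₁=16, r₂=17, c₁=16, c₂=17, n=33
p_obs = C(16,9)·C(17,7)/C(33,16); sum pmf over tables with pmf ≤ p_obs
p-value (two-sided) = 0.49351
At α=0.1: p ≥ α → fail to reject H₀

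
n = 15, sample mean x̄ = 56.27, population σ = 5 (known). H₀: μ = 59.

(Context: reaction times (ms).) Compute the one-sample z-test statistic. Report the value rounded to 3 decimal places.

test statistic = -2.115

SE = σ/√n = 5/√15 = 1.2910
z = (x̄−μ₀)/SE = (56.27−59)/1.2910 = -2.1146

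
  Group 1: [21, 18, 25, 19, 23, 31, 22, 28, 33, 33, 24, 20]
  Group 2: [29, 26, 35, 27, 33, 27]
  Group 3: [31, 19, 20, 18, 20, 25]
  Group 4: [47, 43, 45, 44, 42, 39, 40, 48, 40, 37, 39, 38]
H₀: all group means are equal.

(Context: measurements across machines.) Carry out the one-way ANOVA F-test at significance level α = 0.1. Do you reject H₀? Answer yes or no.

Group means [24.75, 29.50, 22.17, 41.83], grand mean 30.806
SSB = Σnᵢ(x̄ᵢ−x̄)² = 2357.389; SSW = ΣΣ(x−x̄ᵢ)² = 644.250
MSB = 2357.389/3 = 785.7963; MSW = 644.250/32 = 20.1328
F = MSB/MSW = 39.0306
df = (3, 32)
p-value (upper-tail) = 0.00000
At α=0.1: p < α → reject H₀

reject H₀: yes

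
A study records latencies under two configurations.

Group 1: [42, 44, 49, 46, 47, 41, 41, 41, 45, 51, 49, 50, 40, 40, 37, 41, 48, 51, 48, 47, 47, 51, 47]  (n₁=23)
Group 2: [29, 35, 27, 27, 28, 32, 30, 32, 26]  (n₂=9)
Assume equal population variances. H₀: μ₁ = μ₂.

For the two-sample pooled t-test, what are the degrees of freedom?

degrees of freedom = 30

df = n₁ + n₂ − 2 = 23 + 9 − 2 = 30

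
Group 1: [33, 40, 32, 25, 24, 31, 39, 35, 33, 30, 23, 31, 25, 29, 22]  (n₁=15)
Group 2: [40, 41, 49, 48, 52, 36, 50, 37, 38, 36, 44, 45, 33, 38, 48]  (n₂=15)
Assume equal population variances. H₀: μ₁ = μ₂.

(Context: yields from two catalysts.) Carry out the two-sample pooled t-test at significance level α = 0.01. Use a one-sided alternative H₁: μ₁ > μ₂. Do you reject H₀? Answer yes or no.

x̄₁=30.133, s₁=5.540, n₁=15
x̄₂=42.333, s₂=6.043, n₂=15
s_p² = [14·5.540² + 14·6.043²]/28 = 33.6095
SE = √(s_p²·(1/15+1/15)) = 2.1169
t = (30.133−42.333)/2.1169 = -5.7631
df = 28
p-value (one-sided, H₁ greater) = 1.00000
At α=0.01: p ≥ α → fail to reject H₀

reject H₀: no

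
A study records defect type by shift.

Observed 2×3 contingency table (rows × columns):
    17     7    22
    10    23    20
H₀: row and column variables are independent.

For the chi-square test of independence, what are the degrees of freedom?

degrees of freedom = 2

df = (r−1)(c−1) = (2−1)·(3−1) = 2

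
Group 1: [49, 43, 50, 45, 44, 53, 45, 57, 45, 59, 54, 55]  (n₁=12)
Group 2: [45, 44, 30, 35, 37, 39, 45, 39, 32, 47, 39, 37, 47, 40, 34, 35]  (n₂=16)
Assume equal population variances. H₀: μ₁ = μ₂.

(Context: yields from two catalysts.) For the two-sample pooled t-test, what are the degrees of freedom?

degrees of freedom = 26

df = n₁ + n₂ − 2 = 12 + 16 − 2 = 26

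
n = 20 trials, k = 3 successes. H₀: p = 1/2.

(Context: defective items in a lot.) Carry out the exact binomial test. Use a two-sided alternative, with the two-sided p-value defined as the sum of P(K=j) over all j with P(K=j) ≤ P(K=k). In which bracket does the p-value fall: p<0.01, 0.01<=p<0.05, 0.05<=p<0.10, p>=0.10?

p-value bracket: p<0.01

Exact binomial: n=20, k=3, p₀=1/2=0.5000
P(X=j) = C(n,j)·p₀^j·(1−p₀)^(n−j); p = Σ P(X=j) over j with P(X=j) ≤ P(X=3)
p-value (two-sided) = 0.00258
→ bracket: p<0.01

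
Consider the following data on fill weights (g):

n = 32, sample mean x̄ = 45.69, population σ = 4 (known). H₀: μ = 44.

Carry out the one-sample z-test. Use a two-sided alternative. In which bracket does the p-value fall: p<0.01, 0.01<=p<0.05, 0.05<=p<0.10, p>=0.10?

SE = σ/√n = 4/√32 = 0.7071
z = (x̄−μ₀)/SE = (45.69−44)/0.7071 = 2.3900
p-value (two-sided) = 0.01685
→ bracket: 0.01<=p<0.05

p-value bracket: 0.01<=p<0.05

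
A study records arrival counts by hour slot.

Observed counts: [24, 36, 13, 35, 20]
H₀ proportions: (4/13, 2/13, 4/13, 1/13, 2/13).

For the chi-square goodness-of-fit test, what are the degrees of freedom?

degrees of freedom = 4

df = k − 1 = 5 − 1 = 4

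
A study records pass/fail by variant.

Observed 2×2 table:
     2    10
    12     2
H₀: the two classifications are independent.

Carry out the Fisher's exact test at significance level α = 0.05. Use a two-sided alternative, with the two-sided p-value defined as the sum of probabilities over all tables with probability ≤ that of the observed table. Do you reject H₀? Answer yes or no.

Margins: r₁=12, r₂=14, c₁=14, c₂=12, n=26
p_obs = C(12,2)·C(14,12)/C(26,14); sum pmf over tables with pmf ≤ p_obs
p-value (two-sided) = 0.00110
At α=0.05: p < α → reject H₀

reject H₀: yes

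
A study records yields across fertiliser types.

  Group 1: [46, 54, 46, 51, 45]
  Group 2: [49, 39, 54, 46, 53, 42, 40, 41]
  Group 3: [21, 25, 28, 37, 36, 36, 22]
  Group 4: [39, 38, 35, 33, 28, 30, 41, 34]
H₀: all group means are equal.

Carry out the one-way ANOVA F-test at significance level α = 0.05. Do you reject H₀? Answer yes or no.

Group means [48.40, 45.50, 29.29, 34.75], grand mean 38.893
SSB = Σnᵢ(x̄ᵢ−x̄)² = 1584.550; SSW = ΣΣ(x−x̄ᵢ)² = 738.129
MSB = 1584.550/3 = 528.1833; MSW = 738.129/24 = 30.7554
F = MSB/MSW = 17.1737
df = (3, 24)
p-value (upper-tail) = 0.00000
At α=0.05: p < α → reject H₀

reject H₀: yes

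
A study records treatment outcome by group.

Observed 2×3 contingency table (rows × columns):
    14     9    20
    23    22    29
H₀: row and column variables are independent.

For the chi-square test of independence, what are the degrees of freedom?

df = (r−1)(c−1) = (2−1)·(3−1) = 2

degrees of freedom = 2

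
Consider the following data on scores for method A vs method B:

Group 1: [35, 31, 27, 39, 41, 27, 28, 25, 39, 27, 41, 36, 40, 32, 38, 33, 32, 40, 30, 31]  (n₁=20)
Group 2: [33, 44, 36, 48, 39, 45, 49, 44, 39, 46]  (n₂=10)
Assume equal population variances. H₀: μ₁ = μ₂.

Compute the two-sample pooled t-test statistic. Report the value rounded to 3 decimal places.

x̄₁=33.600, s₁=5.355, n₁=20
x̄₂=42.300, s₂=5.293, n₂=10
s_p² = [19·5.355² + 9·5.293²]/28 = 28.4607
SE = √(s_p²·(1/20+1/10)) = 2.0662
t = (33.600−42.300)/2.0662 = -4.2107
df = 28

test statistic = -4.211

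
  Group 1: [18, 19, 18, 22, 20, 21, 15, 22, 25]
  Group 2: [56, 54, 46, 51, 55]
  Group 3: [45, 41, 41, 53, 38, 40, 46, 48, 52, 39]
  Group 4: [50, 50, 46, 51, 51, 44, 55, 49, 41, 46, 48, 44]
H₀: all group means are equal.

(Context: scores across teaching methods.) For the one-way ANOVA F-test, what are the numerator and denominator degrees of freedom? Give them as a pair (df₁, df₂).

degrees of freedom = [3, 32]

k = 4 groups, N = 36 total
df = (k−1, N−k) = (4−1, 36−4) = (3, 32)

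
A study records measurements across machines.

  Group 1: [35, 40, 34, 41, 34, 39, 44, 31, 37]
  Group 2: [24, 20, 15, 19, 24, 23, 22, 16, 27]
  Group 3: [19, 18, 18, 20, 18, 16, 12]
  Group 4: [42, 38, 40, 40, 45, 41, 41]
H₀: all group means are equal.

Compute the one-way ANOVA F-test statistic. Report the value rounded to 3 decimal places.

Group means [37.22, 21.11, 17.29, 41.00], grand mean 29.156
SSB = Σnᵢ(x̄ᵢ−x̄)² = 3136.346; SSW = ΣΣ(x−x̄ᵢ)² = 329.873
MSB = 3136.346/3 = 1045.4486; MSW = 329.873/28 = 11.7812
F = MSB/MSW = 88.7389
df = (3, 28)

test statistic = 88.739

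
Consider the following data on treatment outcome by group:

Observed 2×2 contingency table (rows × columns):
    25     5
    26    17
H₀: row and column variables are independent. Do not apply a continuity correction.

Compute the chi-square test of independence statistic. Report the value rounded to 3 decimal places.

Row totals [30, 43], col totals [51, 22], n=73
χ² = (25−20.96)²/20.96 + (5−9.04)²/9.04 + (26−30.04)²/30.04 + (17−12.96)²/12.96 = 4.3892
df = 1

test statistic = 4.389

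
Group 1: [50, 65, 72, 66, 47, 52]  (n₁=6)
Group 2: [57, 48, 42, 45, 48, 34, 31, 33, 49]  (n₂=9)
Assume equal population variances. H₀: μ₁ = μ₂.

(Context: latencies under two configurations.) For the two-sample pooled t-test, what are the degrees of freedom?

df = n₁ + n₂ − 2 = 6 + 9 − 2 = 13

degrees of freedom = 13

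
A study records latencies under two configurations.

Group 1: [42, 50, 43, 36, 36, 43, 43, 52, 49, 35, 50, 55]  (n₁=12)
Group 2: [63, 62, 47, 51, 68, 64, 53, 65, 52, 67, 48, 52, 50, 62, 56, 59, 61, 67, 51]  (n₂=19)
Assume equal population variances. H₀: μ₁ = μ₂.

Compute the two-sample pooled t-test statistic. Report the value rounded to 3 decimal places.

x̄₁=44.500, s₁=6.708, n₁=12
x̄₂=57.789, s₂=7.060, n₂=19
s_p² = [11·6.708² + 18·7.060²]/29 = 48.0054
SE = √(s_p²·(1/12+1/19)) = 2.5548
t = (44.500−57.789)/2.5548 = -5.2017
df = 29

test statistic = -5.202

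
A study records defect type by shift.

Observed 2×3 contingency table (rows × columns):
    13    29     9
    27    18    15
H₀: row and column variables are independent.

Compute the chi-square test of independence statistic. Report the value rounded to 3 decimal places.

test statistic = 8.299

Row totals [51, 60], col totals [40, 47, 24], n=111
χ² = (13−18.38)²/18.38 + (29−21.59)²/21.59 + (9−11.03)²/11.03 + (27−21.62)²/21.62 + (18−25.41)²/25.41 + (15−12.97)²/12.97 = 8.2993
df = 2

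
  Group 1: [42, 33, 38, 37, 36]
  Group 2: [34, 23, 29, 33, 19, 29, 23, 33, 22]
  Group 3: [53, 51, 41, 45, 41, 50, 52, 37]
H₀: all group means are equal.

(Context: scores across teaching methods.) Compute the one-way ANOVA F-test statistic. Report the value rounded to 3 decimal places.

test statistic = 26.563

Group means [37.20, 27.22, 46.25], grand mean 36.409
SSB = Σnᵢ(x̄ᵢ−x̄)² = 1537.463; SSW = ΣΣ(x−x̄ᵢ)² = 549.856
MSB = 1537.463/2 = 768.7313; MSW = 549.856/19 = 28.9398
F = MSB/MSW = 26.5631
df = (2, 19)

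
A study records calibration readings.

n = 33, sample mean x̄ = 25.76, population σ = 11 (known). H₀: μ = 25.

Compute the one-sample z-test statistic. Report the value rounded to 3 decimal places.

test statistic = 0.397

SE = σ/√n = 11/√33 = 1.9149
z = (x̄−μ₀)/SE = (25.76−25)/1.9149 = 0.3969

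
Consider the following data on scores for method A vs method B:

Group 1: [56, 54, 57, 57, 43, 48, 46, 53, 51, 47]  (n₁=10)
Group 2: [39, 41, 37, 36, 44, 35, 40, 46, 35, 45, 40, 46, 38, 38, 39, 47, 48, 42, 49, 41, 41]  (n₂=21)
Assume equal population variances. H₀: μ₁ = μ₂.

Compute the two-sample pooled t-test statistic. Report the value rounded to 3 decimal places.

x̄₁=51.200, s₁=4.984, n₁=10
x̄₂=41.286, s₂=4.268, n₂=21
s_p² = [9·4.984² + 20·4.268²]/29 = 20.2719
SE = √(s_p²·(1/10+1/21)) = 1.7299
t = (51.200−41.286)/1.7299 = 5.7312
df = 29

test statistic = 5.731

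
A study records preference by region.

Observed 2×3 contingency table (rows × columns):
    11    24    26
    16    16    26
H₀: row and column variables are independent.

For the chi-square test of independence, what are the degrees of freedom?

df = (r−1)(c−1) = (2−1)·(3−1) = 2

degrees of freedom = 2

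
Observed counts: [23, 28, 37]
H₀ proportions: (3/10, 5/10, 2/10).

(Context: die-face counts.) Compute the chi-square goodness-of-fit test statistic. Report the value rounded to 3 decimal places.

test statistic = 27.640

n = 88; E_i = n·p_i = [26.40, 44.00, 17.60]
χ² = (23−26.40)²/26.40 + (28−44.00)²/44.00 + (37−17.60)²/17.60 = 27.6402
df = 2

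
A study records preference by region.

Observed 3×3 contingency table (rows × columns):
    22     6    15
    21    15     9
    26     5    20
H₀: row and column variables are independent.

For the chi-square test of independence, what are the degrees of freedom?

df = (r−1)(c−1) = (3−1)·(3−1) = 4

degrees of freedom = 4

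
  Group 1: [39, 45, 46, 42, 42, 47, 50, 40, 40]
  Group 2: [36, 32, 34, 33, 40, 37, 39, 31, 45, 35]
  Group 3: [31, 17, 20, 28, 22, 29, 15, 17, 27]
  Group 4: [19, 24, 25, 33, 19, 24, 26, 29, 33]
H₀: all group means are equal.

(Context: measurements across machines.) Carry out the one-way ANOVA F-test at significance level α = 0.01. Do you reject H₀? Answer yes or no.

Group means [43.44, 36.20, 22.89, 25.78], grand mean 32.189
SSB = Σnᵢ(x̄ᵢ−x̄)² = 2449.409; SSW = ΣΣ(x−x̄ᵢ)² = 774.267
MSB = 2449.409/3 = 816.4697; MSW = 774.267/33 = 23.4626
F = MSB/MSW = 34.7987
df = (3, 33)
p-value (upper-tail) = 0.00000
At α=0.01: p < α → reject H₀

reject H₀: yes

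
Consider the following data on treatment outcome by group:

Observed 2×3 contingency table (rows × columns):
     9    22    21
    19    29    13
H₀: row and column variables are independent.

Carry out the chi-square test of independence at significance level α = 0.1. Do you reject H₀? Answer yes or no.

Row totals [52, 61], col totals [28, 51, 34], n=113
χ² = (9−12.88)²/12.88 + (22−23.47)²/23.47 + (21−15.65)²/15.65 + (19−15.12)²/15.12 + (29−27.53)²/27.53 + (13−18.35)²/18.35 = 5.7341
df = 2
p-value (upper-tail) = 0.05687
At α=0.1: p < α → reject H₀

reject H₀: yes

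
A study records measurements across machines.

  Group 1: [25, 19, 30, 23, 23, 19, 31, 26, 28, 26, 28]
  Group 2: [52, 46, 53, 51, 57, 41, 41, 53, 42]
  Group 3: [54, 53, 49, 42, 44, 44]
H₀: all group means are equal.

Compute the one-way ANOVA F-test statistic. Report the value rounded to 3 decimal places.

test statistic = 65.606

Group means [25.27, 48.44, 47.67], grand mean 38.462
SSB = Σnᵢ(x̄ᵢ−x̄)² = 3318.724; SSW = ΣΣ(x−x̄ᵢ)² = 581.737
MSB = 3318.724/2 = 1659.3621; MSW = 581.737/23 = 25.2929
F = MSB/MSW = 65.6058
df = (2, 23)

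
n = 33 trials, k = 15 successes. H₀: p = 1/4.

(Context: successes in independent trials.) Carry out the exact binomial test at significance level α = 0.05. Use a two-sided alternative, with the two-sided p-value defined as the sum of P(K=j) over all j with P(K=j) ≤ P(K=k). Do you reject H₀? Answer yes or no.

Exact binomial: n=33, k=15, p₀=1/4=0.2500
P(X=j) = C(n,j)·p₀^j·(1−p₀)^(n−j); p = Σ P(X=j) over j with P(X=j) ≤ P(X=15)
p-value (two-sided) = 0.01376
At α=0.05: p < α → reject H₀

reject H₀: yes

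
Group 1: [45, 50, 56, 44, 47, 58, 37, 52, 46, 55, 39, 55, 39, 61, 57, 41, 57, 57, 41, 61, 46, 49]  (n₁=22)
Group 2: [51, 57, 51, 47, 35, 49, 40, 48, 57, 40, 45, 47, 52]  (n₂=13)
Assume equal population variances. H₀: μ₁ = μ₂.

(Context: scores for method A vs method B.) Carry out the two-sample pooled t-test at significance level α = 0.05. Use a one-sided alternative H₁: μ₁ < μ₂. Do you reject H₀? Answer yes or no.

x̄₁=49.682, s₁=7.612, n₁=22
x̄₂=47.615, s₂=6.475, n₂=13
s_p² = [21·7.612² + 12·6.475²]/33 = 52.1167
SE = √(s_p²·(1/22+1/13)) = 2.5255
t = (49.682−47.615)/2.5255 = 0.8182
df = 33
p-value (one-sided, H₁ less) = 0.79046
At α=0.05: p ≥ α → fail to reject H₀

reject H₀: no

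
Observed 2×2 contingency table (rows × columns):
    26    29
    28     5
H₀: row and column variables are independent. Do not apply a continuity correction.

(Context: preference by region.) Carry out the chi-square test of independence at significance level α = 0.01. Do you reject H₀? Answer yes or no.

reject H₀: yes

Row totals [55, 33], col totals [54, 34], n=88
χ² = (26−33.75)²/33.75 + (29−21.25)²/21.25 + (28−20.25)²/20.25 + (5−12.75)²/12.75 = 12.2829
df = 1
p-value (upper-tail) = 0.00046
At α=0.01: p < α → reject H₀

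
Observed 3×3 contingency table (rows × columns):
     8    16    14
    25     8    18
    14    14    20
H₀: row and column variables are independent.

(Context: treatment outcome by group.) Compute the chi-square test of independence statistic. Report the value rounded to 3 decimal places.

Row totals [38, 51, 48], col totals [47, 38, 52], n=137
χ² = (8−13.04)²/13.04 + (16−10.54)²/10.54 + (14−14.42)²/14.42 + (25−17.50)²/17.50 + (8−14.15)²/14.15 + (18−19.36)²/19.36 + (14−16.47)²/16.47 + (14−13.31)²/13.31 + (20−18.22)²/18.22 = 11.3491
df = 4

test statistic = 11.349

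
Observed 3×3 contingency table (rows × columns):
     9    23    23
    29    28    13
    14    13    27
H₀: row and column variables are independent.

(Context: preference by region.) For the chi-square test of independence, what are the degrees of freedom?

df = (r−1)(c−1) = (3−1)·(3−1) = 4

degrees of freedom = 4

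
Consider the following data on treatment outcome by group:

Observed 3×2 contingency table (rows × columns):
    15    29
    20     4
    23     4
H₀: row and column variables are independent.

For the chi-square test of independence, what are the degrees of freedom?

df = (r−1)(c−1) = (3−1)·(2−1) = 2

degrees of freedom = 2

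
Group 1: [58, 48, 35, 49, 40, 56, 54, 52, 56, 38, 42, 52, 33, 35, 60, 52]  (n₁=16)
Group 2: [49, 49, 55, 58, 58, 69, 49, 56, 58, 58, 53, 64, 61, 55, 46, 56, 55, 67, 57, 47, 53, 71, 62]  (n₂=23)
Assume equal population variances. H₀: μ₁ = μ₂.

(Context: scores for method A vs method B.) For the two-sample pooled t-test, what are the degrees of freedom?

degrees of freedom = 37

df = n₁ + n₂ − 2 = 16 + 23 − 2 = 37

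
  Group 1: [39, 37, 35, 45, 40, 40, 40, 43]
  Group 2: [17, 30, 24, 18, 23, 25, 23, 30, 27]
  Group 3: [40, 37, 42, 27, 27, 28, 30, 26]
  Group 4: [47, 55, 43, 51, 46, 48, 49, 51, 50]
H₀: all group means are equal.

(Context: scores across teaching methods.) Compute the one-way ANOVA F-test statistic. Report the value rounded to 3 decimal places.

Group means [39.88, 24.11, 32.12, 48.89], grand mean 36.265
SSB = Σnᵢ(x̄ᵢ−x̄)² = 3005.090; SSW = ΣΣ(x−x̄ᵢ)² = 627.528
MSB = 3005.090/3 = 1001.6966; MSW = 627.528/30 = 20.9176
F = MSB/MSW = 47.8878
df = (3, 30)

test statistic = 47.888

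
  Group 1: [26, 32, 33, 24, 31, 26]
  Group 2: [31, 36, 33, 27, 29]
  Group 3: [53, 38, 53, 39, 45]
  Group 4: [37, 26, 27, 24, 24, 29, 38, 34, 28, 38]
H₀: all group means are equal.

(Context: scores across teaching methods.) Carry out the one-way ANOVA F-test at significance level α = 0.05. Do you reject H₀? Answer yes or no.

Group means [28.67, 31.20, 45.60, 30.50], grand mean 33.115
SSB = Σnᵢ(x̄ᵢ−x̄)² = 984.821; SSW = ΣΣ(x−x̄ᵢ)² = 623.833
MSB = 984.821/3 = 328.2735; MSW = 623.833/22 = 28.3561
F = MSB/MSW = 11.5768
df = (3, 22)
p-value (upper-tail) = 0.00009
At α=0.05: p < α → reject H₀

reject H₀: yes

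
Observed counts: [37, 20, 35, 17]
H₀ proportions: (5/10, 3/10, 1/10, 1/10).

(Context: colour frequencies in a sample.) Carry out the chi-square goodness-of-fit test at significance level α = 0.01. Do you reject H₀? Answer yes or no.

n = 109; E_i = n·p_i = [54.50, 32.70, 10.90, 10.90]
χ² = (37−54.50)²/54.50 + (20−32.70)²/32.70 + (35−10.90)²/10.90 + (17−10.90)²/10.90 = 67.2508
df = 3
p-value (upper-tail) = 0.00000
At α=0.01: p < α → reject H₀

reject H₀: yes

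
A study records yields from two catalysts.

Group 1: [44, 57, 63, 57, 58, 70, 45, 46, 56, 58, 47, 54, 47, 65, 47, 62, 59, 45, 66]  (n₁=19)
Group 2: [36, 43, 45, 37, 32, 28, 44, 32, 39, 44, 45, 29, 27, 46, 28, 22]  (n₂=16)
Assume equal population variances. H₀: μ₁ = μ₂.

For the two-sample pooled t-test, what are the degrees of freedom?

degrees of freedom = 33

df = n₁ + n₂ − 2 = 19 + 16 − 2 = 33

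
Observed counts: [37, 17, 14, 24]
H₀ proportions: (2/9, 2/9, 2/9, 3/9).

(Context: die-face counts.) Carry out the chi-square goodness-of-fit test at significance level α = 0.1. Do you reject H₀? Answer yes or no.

n = 92; E_i = n·p_i = [20.44, 20.44, 20.44, 30.67]
χ² = (37−20.44)²/20.44 + (17−20.44)²/20.44 + (14−20.44)²/20.44 + (24−30.67)²/30.67 = 17.4674
df = 3
p-value (upper-tail) = 0.00057
At α=0.1: p < α → reject H₀

reject H₀: yes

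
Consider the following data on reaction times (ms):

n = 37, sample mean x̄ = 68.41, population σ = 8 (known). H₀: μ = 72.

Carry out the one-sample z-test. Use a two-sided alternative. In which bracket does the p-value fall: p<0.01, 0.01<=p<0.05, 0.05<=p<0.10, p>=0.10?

p-value bracket: p<0.01

SE = σ/√n = 8/√37 = 1.3152
z = (x̄−μ₀)/SE = (68.41−72)/1.3152 = -2.7296
p-value (two-sided) = 0.00634
→ bracket: p<0.01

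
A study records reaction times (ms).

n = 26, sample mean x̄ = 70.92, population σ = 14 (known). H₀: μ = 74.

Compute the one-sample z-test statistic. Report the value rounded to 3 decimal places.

test statistic = -1.122

SE = σ/√n = 14/√26 = 2.7456
z = (x̄−μ₀)/SE = (70.92−74)/2.7456 = -1.1218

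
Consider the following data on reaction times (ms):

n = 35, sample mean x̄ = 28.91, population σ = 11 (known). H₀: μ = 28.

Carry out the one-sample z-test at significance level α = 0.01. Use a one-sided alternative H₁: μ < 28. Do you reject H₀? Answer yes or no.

reject H₀: no

SE = σ/√n = 11/√35 = 1.8593
z = (x̄−μ₀)/SE = (28.91−28)/1.8593 = 0.4894
p-value (one-sided, H₁ less) = 0.68773
At α=0.01: p ≥ α → fail to reject H₀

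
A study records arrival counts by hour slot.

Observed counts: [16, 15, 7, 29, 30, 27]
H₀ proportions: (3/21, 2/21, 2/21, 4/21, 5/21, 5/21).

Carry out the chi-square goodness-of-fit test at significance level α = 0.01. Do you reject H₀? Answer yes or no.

reject H₀: no

n = 124; E_i = n·p_i = [17.71, 11.81, 11.81, 23.62, 29.52, 29.52]
χ² = (16−17.71)²/17.71 + (15−11.81)²/11.81 + (7−11.81)²/11.81 + (29−23.62)²/23.62 + (30−29.52)²/29.52 + (27−29.52)²/29.52 = 4.4359
df = 5
p-value (upper-tail) = 0.48851
At α=0.01: p ≥ α → fail to reject H₀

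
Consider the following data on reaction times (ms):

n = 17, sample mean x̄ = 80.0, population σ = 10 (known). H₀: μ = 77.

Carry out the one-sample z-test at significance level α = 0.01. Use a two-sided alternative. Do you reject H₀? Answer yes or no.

SE = σ/√n = 10/√17 = 2.4254
z = (x̄−μ₀)/SE = (80.0−77)/2.4254 = 1.2369
p-value (two-sided) = 0.21611
At α=0.01: p ≥ α → fail to reject H₀

reject H₀: no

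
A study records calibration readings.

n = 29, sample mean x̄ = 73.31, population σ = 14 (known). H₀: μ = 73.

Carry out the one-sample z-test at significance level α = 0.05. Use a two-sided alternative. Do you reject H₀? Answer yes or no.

reject H₀: no

SE = σ/√n = 14/√29 = 2.5997
z = (x̄−μ₀)/SE = (73.31−73)/2.5997 = 0.1192
p-value (two-sided) = 0.90508
At α=0.05: p ≥ α → fail to reject H₀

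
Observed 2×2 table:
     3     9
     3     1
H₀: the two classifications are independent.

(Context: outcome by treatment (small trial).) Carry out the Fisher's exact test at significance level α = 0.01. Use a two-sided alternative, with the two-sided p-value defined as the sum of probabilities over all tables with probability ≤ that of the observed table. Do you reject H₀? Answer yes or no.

Margins: r₁=12, r₂=4, c₁=6, c₂=10, n=16
p_obs = C(12,3)·C(4,3)/C(16,6); sum pmf over tables with pmf ≤ p_obs
p-value (two-sided) = 0.11813
At α=0.01: p ≥ α → fail to reject H₀

reject H₀: no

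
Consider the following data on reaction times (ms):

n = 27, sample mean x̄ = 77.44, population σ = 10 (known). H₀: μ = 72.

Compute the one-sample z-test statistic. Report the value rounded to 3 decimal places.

SE = σ/√n = 10/√27 = 1.9245
z = (x̄−μ₀)/SE = (77.44−72)/1.9245 = 2.8267

test statistic = 2.827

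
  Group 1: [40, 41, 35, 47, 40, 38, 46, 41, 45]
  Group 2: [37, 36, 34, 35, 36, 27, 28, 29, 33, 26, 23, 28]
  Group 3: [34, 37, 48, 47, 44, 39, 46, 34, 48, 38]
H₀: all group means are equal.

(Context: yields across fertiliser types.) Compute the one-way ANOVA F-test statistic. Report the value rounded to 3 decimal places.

test statistic = 17.200

Group means [41.44, 31.00, 41.50], grand mean 37.419
SSB = Σnᵢ(x̄ᵢ−x̄)² = 806.826; SSW = ΣΣ(x−x̄ᵢ)² = 656.722
MSB = 806.826/2 = 403.4131; MSW = 656.722/28 = 23.4544
F = MSB/MSW = 17.1999
df = (2, 28)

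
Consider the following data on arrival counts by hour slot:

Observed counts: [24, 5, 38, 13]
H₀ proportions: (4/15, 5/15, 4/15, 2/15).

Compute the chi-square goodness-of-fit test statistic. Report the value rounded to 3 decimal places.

n = 80; E_i = n·p_i = [21.33, 26.67, 21.33, 10.67]
χ² = (24−21.33)²/21.33 + (5−26.67)²/26.67 + (38−21.33)²/21.33 + (13−10.67)²/10.67 = 31.4688
df = 3

test statistic = 31.469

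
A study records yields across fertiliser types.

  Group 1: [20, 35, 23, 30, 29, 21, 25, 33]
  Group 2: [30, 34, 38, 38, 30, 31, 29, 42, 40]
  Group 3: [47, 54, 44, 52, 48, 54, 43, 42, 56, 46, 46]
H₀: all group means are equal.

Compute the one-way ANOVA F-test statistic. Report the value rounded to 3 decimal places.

test statistic = 43.345

Group means [27.00, 34.67, 48.36], grand mean 37.857
SSB = Σnᵢ(x̄ᵢ−x̄)² = 2248.883; SSW = ΣΣ(x−x̄ᵢ)² = 648.545
MSB = 2248.883/2 = 1124.4416; MSW = 648.545/25 = 25.9418
F = MSB/MSW = 43.3447
df = (2, 25)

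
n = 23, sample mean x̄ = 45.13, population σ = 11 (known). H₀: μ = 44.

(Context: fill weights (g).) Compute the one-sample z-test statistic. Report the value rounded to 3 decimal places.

SE = σ/√n = 11/√23 = 2.2937
z = (x̄−μ₀)/SE = (45.13−44)/2.2937 = 0.4927

test statistic = 0.493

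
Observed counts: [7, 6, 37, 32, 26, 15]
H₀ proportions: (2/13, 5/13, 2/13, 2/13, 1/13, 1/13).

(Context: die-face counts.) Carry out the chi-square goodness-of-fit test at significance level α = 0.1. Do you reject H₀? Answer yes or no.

reject H₀: yes

n = 123; E_i = n·p_i = [18.92, 47.31, 18.92, 18.92, 9.46, 9.46]
χ² = (7−18.92)²/18.92 + (6−47.31)²/47.31 + (37−18.92)²/18.92 + (32−18.92)²/18.92 + (26−9.46)²/9.46 + (15−9.46)²/9.46 = 102.0374
df = 5
p-value (upper-tail) = 0.00000
At α=0.1: p < α → reject H₀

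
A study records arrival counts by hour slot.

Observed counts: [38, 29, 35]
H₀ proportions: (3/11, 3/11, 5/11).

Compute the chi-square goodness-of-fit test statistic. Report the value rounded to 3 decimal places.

test statistic = 6.562

n = 102; E_i = n·p_i = [27.82, 27.82, 46.36]
χ² = (38−27.82)²/27.82 + (29−27.82)²/27.82 + (35−46.36)²/46.36 = 6.5621
df = 2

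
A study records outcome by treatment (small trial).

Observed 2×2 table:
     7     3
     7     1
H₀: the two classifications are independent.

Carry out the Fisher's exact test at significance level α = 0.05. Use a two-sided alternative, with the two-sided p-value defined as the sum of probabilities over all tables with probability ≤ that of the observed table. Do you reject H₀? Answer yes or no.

Margins: r₁=10, r₂=8, c₁=14, c₂=4, n=18
p_obs = C(10,7)·C(8,7)/C(18,14); sum pmf over tables with pmf ≤ p_obs
p-value (two-sided) = 0.58824
At α=0.05: p ≥ α → fail to reject H₀

reject H₀: no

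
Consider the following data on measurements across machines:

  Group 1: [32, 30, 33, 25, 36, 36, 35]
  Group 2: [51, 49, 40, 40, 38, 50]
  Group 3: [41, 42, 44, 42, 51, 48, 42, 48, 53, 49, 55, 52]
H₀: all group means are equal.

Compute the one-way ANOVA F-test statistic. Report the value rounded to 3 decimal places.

test statistic = 20.733

Group means [32.43, 44.67, 47.25], grand mean 42.480
SSB = Σnᵢ(x̄ᵢ−x̄)² = 1008.942; SSW = ΣΣ(x−x̄ᵢ)² = 535.298
MSB = 1008.942/2 = 504.4712; MSW = 535.298/22 = 24.3317
F = MSB/MSW = 20.7331
df = (2, 22)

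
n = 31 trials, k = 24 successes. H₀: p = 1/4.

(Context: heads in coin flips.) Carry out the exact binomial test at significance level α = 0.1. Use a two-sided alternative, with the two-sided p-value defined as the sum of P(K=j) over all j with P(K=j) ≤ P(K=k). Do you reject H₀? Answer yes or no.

reject H₀: yes

Exact binomial: n=31, k=24, p₀=1/4=0.2500
P(X=j) = C(n,j)·p₀^j·(1−p₀)^(n−j); p = Σ P(X=j) over j with P(X=j) ≤ P(X=24)
p-value (two-sided) = 0.00000
At α=0.1: p < α → reject H₀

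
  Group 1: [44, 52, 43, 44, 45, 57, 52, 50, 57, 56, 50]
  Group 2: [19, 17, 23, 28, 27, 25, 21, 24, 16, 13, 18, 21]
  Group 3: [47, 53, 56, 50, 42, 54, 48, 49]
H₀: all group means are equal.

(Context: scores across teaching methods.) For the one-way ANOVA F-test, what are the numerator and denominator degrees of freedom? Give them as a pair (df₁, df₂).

degrees of freedom = [2, 28]

k = 3 groups, N = 31 total
df = (k−1, N−k) = (3−1, 31−3) = (2, 28)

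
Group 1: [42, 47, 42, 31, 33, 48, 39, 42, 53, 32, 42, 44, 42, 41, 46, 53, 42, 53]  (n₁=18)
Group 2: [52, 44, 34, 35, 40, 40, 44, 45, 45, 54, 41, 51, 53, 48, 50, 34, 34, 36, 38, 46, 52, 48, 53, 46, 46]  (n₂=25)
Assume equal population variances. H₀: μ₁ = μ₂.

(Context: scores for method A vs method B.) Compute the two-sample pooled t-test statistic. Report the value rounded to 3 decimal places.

test statistic = -0.722

x̄₁=42.889, s₁=6.606, n₁=18
x̄₂=44.360, s₂=6.582, n₂=25
s_p² = [17·6.606² + 24·6.582²]/41 = 43.4521
SE = √(s_p²·(1/18+1/25)) = 2.0377
t = (42.889−44.360)/2.0377 = -0.7220
df = 41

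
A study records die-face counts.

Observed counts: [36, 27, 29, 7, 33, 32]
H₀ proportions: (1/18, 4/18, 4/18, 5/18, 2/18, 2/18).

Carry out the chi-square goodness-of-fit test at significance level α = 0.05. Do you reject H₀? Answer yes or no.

n = 164; E_i = n·p_i = [9.11, 36.44, 36.44, 45.56, 18.22, 18.22]
χ² = (36−9.11)²/9.11 + (27−36.44)²/36.44 + (29−36.44)²/36.44 + (7−45.56)²/45.56 + (33−18.22)²/18.22 + (32−18.22)²/18.22 = 138.3561
df = 5
p-value (upper-tail) = 0.00000
At α=0.05: p < α → reject H₀

reject H₀: yes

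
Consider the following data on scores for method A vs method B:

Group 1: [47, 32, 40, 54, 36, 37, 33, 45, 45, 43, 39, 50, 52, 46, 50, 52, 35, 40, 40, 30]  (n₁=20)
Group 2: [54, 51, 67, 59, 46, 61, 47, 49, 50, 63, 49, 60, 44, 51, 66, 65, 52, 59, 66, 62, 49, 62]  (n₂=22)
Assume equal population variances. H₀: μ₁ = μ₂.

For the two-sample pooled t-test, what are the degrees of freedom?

degrees of freedom = 40

df = n₁ + n₂ − 2 = 20 + 22 − 2 = 40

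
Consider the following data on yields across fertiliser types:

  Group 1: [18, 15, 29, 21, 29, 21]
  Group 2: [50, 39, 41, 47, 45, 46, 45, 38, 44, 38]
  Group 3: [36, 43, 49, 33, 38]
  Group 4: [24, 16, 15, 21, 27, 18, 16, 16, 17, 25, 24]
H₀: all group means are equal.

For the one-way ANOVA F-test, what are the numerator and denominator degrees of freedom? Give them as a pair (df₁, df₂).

degrees of freedom = [3, 28]

k = 4 groups, N = 32 total
df = (k−1, N−k) = (4−1, 32−4) = (3, 28)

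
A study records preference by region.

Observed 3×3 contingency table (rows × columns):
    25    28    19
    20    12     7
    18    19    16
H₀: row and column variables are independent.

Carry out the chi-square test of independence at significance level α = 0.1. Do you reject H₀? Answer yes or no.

Row totals [72, 39, 53], col totals [63, 59, 42], n=164
χ² = (25−27.66)²/27.66 + (28−25.90)²/25.90 + (19−18.44)²/18.44 + (20−14.98)²/14.98 + (12−14.03)²/14.03 + (7−9.99)²/9.99 + (18−20.36)²/20.36 + (19−19.07)²/19.07 + (16−13.57)²/13.57 = 4.0187
df = 4
p-value (upper-tail) = 0.40348
At α=0.1: p ≥ α → fail to reject H₀

reject H₀: no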